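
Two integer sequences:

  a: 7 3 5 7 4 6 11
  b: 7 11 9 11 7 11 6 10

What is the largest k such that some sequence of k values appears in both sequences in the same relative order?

3

Let dp[i][j] be the LCS length of the first i values of a and the first j values of b. dp[i][j] = dp[i-1][j-1]+1 when the i-th and j-th values match, else max(dp[i-1][j], dp[i][j-1]).
    ·  7 11  9 11  7 11  6 10
 ·  0  0  0  0  0  0  0  0  0
 7  0  1  1  1  1  1  1  1  1
 3  0  1  1  1  1  1  1  1  1
 5  0  1  1  1  1  1  1  1  1
 7  0  1  1  1  1  2  2  2  2
 4  0  1  1  1  1  2  2  2  2
 6  0  1  1  1  1  2  2  3  3
11  0  1  2  2  2  2  3  3  3
dp[7][8] = 3. One LCS (by backtracking along matches): 7, 7, 6.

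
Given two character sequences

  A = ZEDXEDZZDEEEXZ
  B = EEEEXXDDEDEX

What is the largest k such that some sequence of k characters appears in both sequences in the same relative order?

Pick E (A #2, B #4); then X (A #4, B #6); then D (A #6, B #7); then D (A #9, B #8); then E (A #10, B #9); then E (A #12, B #11); then X (A #13, B #12); all 7 characters appear in both, in order. dp[14][12] = 7 confirms this is the maximum.

7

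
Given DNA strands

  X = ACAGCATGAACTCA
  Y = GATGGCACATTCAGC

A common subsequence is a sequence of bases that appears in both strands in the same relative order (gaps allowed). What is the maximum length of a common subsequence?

9

Pick A [1,2], C [2,6], A [3,7], C [5,8], A [6,9], T [7,10], T [12,11], C [13,12], A [14,13]; all 9 bases appear in both, in order, and the DP table's final entry dp[14][15] is also 9, so no common subsequence is longer.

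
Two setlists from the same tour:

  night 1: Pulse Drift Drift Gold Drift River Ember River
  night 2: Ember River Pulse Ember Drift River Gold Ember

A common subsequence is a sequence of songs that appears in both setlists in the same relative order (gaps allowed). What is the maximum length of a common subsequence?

4

One common subsequence of length 4: Pulse at night 1[1]=night 2[3]; then Drift at night 1[2]=night 2[5]; then Gold at night 1[4]=night 2[7]; then Ember at night 1[7]=night 2[8], and the DP table's final entry dp[8][8] is also 4, so no common subsequence is longer.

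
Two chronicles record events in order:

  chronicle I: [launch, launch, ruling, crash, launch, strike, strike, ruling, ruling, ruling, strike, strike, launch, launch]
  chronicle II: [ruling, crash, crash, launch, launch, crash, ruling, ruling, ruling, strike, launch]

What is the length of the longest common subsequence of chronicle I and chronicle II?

Taking launch (chronicle I #1, chronicle II #4), launch (chronicle I #2, chronicle II #5), crash (chronicle I #4, chronicle II #6), ruling (chronicle I #8, chronicle II #7), ruling (chronicle I #9, chronicle II #8), ruling (chronicle I #10, chronicle II #9), strike (chronicle I #12, chronicle II #10), launch (chronicle I #14, chronicle II #11) gives a common subsequence of length 8. dp[14][11] = 8 confirms this is the maximum.

8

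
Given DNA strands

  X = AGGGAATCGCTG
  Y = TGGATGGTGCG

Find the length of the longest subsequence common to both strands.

7

Let dp[i][j] be the LCS length of the first i bases of X and the first j bases of Y. dp[i][j] = dp[i-1][j-1]+1 when the i-th and j-th bases match, else max(dp[i-1][j], dp[i][j-1]).
    ·  T  G  G  A  T  G  G  T  G  C  G
 ·  0  0  0  0  0  0  0  0  0  0  0  0
 A  0  0  0  0  1  1  1  1  1  1  1  1
 G  0  0  1  1  1  1  2  2  2  2  2  2
 G  0  0  1  2  2  2  2  3  3  3  3  3
 G  0  0  1  2  2  2  3  3  3  4  4  4
 A  0  0  1  2  3  3  3  3  3  4  4  4
 A  0  0  1  2  3  3  3  3  3  4  4  4
 T  0  1  1  2  3  4  4  4  4  4  4  4
 C  0  1  1  2  3  4  4  4  4  4  5  5
 G  0  1  2  2  3  4  5  5  5  5  5  6
 C  0  1  2  2  3  4  5  5  5  5  6  6
 T  0  1  2  2  3  4  5  5  6  6  6  6
 G  0  1  2  3  3  4  5  6  6  7  7  7
dp[12][11] = 7. One LCS (by backtracking along matches): AGGTGCG.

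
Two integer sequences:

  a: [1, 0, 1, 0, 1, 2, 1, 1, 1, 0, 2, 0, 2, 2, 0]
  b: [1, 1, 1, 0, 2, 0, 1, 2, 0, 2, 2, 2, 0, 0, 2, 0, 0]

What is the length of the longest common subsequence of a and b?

Pick 1 at a[1]=b[3] → 0 at a[2]=b[4] → 0 at a[4]=b[6] → 1 at a[5]=b[7] → 2 at a[6]=b[8] → 0 at a[10]=b[9] → 2 at a[11]=b[12] → 0 at a[12]=b[14] → 2 at a[13]=b[15] → 0 at a[15]=b[17]; all 10 values appear in both, in order. dp[15][17] = 10 confirms this is the maximum.

10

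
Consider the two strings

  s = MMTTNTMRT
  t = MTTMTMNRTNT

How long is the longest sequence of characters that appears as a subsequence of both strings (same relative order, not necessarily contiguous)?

Taking M [2,1], T [3,2], T [4,3], T [6,5], M [7,6], R [8,8], T [9,11] gives a common subsequence of length 7. Since dp[9][11] = 7, nothing longer is possible.

7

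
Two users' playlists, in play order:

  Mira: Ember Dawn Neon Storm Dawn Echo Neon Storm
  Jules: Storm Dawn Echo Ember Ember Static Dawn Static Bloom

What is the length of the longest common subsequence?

Taking Storm (Mira #4, Jules #1) → Dawn (Mira #5, Jules #2) → Echo (Mira #6, Jules #3) gives a common subsequence of length 3. The LCS DP gives dp[8][9] = 3, so this is optimal.

3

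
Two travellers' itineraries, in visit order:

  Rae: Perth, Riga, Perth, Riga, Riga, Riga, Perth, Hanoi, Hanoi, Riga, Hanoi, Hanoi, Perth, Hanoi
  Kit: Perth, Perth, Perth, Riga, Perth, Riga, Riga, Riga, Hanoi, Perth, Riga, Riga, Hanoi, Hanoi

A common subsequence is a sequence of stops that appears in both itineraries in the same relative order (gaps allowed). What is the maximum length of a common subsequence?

10

Match Perth [1,3]; then Riga [2,4]; then Perth [3,5]; then Riga [4,6]; then Riga [5,7]; then Riga [6,8]; then Perth [7,10]; then Riga [10,12]; then Hanoi [12,13]; then Hanoi [14,14] — 10 stops in the same relative order in both. dp[14][14] = 10 confirms this is the maximum.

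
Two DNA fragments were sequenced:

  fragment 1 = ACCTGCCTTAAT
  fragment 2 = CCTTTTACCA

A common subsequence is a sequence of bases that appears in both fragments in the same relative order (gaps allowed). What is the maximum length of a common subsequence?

Taking C (fragment 1 #2, fragment 2 #1); then C (fragment 1 #3, fragment 2 #2); then T (fragment 1 #4, fragment 2 #4); then T (fragment 1 #8, fragment 2 #5); then T (fragment 1 #9, fragment 2 #6); then A (fragment 1 #10, fragment 2 #7); then A (fragment 1 #11, fragment 2 #10) gives a common subsequence of length 7. Since dp[12][10] = 7, nothing longer is possible.

7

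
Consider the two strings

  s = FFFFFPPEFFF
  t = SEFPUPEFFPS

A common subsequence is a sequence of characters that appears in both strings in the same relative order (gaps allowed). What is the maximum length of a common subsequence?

6

Pick F (s #5, t #3), then P (s #6, t #4), then P (s #7, t #6), then E (s #8, t #7), then F (s #9, t #8), then F (s #10, t #9); all 6 characters appear in both, in order. Since dp[11][11] = 6, nothing longer is possible.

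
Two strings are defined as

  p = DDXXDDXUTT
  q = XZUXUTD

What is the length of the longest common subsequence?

4

One common subsequence of length 4: X [3,1], X [7,4], U [8,5], T [9,6]. The LCS DP gives dp[10][7] = 4, so this is optimal.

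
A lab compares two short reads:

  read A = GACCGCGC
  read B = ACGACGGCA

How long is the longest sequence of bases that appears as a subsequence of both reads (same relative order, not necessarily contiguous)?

6

Match G [1,3]; then A [2,4]; then C [4,5]; then G [5,6]; then G [7,7]; then C [8,8] — 6 bases in the same relative order in both. dp[8][9] = 6 confirms this is the maximum.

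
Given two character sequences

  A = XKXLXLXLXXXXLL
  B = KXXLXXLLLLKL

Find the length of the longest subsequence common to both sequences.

8

Pick X [1,2] → X [3,3] → L [4,4] → X [5,6] → L [6,8] → L [8,9] → L [13,10] → L [14,12]; all 8 characters appear in both, in order. dp[14][12] = 8 confirms this is the maximum.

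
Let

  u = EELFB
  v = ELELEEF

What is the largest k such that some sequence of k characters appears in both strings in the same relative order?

4

Match E [1,1] → E [2,3] → L [3,4] → F [4,7] — 4 characters in the same relative order in both. dp[5][7] = 4 confirms this is the maximum.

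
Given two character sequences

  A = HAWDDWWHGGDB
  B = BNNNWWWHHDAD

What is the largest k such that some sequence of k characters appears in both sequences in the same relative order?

Let dp[i][j] be the LCS length of the first i characters of A and the first j characters of B. dp[i][j] = dp[i-1][j-1]+1 when the i-th and j-th characters match, else max(dp[i-1][j], dp[i][j-1]).
    ·  B  N  N  N  W  W  W  H  H  D  A  D
 ·  0  0  0  0  0  0  0  0  0  0  0  0  0
 H  0  0  0  0  0  0  0  0  1  1  1  1  1
 A  0  0  0  0  0  0  0  0  1  1  1  2  2
 W  0  0  0  0  0  1  1  1  1  1  1  2  2
 D  0  0  0  0  0  1  1  1  1  1  2  2  3
 D  0  0  0  0  0  1  1  1  1  1  2  2  3
 W  0  0  0  0  0  1  2  2  2  2  2  2  3
 W  0  0  0  0  0  1  2  3  3  3  3  3  3
 H  0  0  0  0  0  1  2  3  4  4  4  4  4
 G  0  0  0  0  0  1  2  3  4  4  4  4  4
 G  0  0  0  0  0  1  2  3  4  4  4  4  4
 D  0  0  0  0  0  1  2  3  4  4  5  5  5
 B  0  1  1  1  1  1  2  3  4  4  5  5  5
dp[12][12] = 5. One LCS (by backtracking along matches): WWWHD.

5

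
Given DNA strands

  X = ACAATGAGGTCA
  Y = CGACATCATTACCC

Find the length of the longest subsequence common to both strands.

7

Match A [1,3] → C [2,4] → A [3,5] → A [4,8] → T [5,10] → A [7,11] → C [11,14] — 7 bases in the same relative order in both. Since dp[12][14] = 7, nothing longer is possible.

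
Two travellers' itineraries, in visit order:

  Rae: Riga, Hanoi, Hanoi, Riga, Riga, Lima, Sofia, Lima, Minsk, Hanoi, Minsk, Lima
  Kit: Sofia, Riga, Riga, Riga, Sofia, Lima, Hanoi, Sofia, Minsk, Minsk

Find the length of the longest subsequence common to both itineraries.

7

Pick Riga at Rae[1]=Kit[2], Riga at Rae[4]=Kit[3], Riga at Rae[5]=Kit[4], Lima at Rae[6]=Kit[6], Sofia at Rae[7]=Kit[8], Minsk at Rae[9]=Kit[9], Minsk at Rae[11]=Kit[10]; all 7 stops appear in both, in order. dp[12][10] = 7 confirms this is the maximum.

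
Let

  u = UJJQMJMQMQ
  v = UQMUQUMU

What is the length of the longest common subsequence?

Let dp[i][j] be the LCS length of the first i characters of u and the first j characters of v. dp[i][j] = dp[i-1][j-1]+1 when the i-th and j-th characters match, else max(dp[i-1][j], dp[i][j-1]).
    ·  U  Q  M  U  Q  U  M  U
 ·  0  0  0  0  0  0  0  0  0
 U  0  1  1  1  1  1  1  1  1
 J  0  1  1  1  1  1  1  1  1
 J  0  1  1  1  1  1  1  1  1
 Q  0  1  2  2  2  2  2  2  2
 M  0  1  2  3  3  3  3  3  3
 J  0  1  2  3  3  3  3  3  3
 M  0  1  2  3  3  3  3  4  4
 Q  0  1  2  3  3  4  4  4  4
 M  0  1  2  3  3  4  4  5  5
 Q  0  1  2  3  3  4  4  5  5
dp[10][8] = 5. One LCS (by backtracking along matches): UQMQM.

5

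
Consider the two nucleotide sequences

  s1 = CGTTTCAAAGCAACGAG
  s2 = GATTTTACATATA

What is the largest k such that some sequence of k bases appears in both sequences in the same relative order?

9

Pick G [2,1], T [3,4], T [4,5], T [5,6], A [9,7], C [11,8], A [12,9], A [13,11], A [16,13]; all 9 bases appear in both, in order, and the DP table's final entry dp[17][13] is also 9, so no common subsequence is longer.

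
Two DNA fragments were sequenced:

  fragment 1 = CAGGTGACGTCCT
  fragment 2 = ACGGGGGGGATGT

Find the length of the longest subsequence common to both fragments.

Taking C (fragment 1 #1, fragment 2 #2); then G (fragment 1 #3, fragment 2 #7); then G (fragment 1 #4, fragment 2 #8); then G (fragment 1 #6, fragment 2 #9); then A (fragment 1 #7, fragment 2 #10); then G (fragment 1 #9, fragment 2 #12); then T (fragment 1 #13, fragment 2 #13) gives a common subsequence of length 7. dp[13][13] = 7 confirms this is the maximum.

7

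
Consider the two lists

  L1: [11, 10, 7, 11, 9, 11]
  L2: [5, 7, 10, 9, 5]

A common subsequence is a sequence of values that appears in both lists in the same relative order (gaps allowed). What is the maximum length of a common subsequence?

Taking 10 at L1[2]=L2[3], then 9 at L1[5]=L2[4] gives a common subsequence of length 2. The LCS DP gives dp[6][5] = 2, so this is optimal.

2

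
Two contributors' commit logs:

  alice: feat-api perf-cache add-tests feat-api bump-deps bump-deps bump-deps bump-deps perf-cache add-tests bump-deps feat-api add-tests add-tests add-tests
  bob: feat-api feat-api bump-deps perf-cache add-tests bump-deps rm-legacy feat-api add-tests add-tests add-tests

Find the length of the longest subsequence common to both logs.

10

One common subsequence of length 10: feat-api [1,1], feat-api [4,2], bump-deps [8,3], perf-cache [9,4], add-tests [10,5], bump-deps [11,6], feat-api [12,8], add-tests [13,9], add-tests [14,10], add-tests [15,11], and the DP table's final entry dp[15][11] is also 10, so no common subsequence is longer.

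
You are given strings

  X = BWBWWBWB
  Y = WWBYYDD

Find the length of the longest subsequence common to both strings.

One common subsequence of length 3: W [4,1], then W [5,2], then B [6,3]. Since dp[8][7] = 3, nothing longer is possible.

3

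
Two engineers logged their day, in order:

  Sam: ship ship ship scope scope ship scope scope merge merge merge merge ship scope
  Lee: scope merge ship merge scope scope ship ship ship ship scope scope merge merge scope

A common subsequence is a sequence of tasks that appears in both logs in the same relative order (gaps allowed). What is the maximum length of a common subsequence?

9

Pick ship at Sam[1]=Lee[7], ship at Sam[2]=Lee[8], ship at Sam[3]=Lee[9], ship at Sam[6]=Lee[10], scope at Sam[7]=Lee[11], scope at Sam[8]=Lee[12], merge at Sam[11]=Lee[13], merge at Sam[12]=Lee[14], scope at Sam[14]=Lee[15]; all 9 tasks appear in both, in order. The LCS DP gives dp[14][15] = 9, so this is optimal.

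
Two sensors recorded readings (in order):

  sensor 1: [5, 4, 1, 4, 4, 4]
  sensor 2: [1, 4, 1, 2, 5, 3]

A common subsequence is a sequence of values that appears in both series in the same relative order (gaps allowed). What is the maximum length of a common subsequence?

2

Let dp[i][j] be the LCS length of the first i values of sensor 1 and the first j values of sensor 2. dp[i][j] = dp[i-1][j-1]+1 when the i-th and j-th values match, else max(dp[i-1][j], dp[i][j-1]).
    ·  1  4  1  2  5  3
 ·  0  0  0  0  0  0  0
 5  0  0  0  0  0  1  1
 4  0  0  1  1  1  1  1
 1  0  1  1  2  2  2  2
 4  0  1  2  2  2  2  2
 4  0  1  2  2  2  2  2
 4  0  1  2  2  2  2  2
dp[6][6] = 2. One LCS (by backtracking along matches): 4, 1.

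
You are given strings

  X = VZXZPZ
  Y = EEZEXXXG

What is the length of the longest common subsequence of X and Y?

2

Let dp[i][j] be the LCS length of the first i characters of X and the first j characters of Y. dp[i][j] = dp[i-1][j-1]+1 when the i-th and j-th characters match, else max(dp[i-1][j], dp[i][j-1]).
    ·  E  E  Z  E  X  X  X  G
 ·  0  0  0  0  0  0  0  0  0
 V  0  0  0  0  0  0  0  0  0
 Z  0  0  0  1  1  1  1  1  1
 X  0  0  0  1  1  2  2  2  2
 Z  0  0  0  1  1  2  2  2  2
 P  0  0  0  1  1  2  2  2  2
 Z  0  0  0  1  1  2  2  2  2
dp[6][8] = 2. One LCS (by backtracking along matches): ZX.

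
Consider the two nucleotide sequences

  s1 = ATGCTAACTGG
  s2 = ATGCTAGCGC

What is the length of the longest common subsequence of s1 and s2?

Let dp[i][j] be the LCS length of the first i bases of s1 and the first j bases of s2. dp[i][j] = dp[i-1][j-1]+1 when the i-th and j-th bases match, else max(dp[i-1][j], dp[i][j-1]).
    ·  A  T  G  C  T  A  G  C  G  C
 ·  0  0  0  0  0  0  0  0  0  0  0
 A  0  1  1  1  1  1  1  1  1  1  1
 T  0  1  2  2  2  2  2  2  2  2  2
 G  0  1  2  3  3  3  3  3  3  3  3
 C  0  1  2  3  4  4  4  4  4  4  4
 T  0  1  2  3  4  5  5  5  5  5  5
 A  0  1  2  3  4  5  6  6  6  6  6
 A  0  1  2  3  4  5  6  6  6  6  6
 C  0  1  2  3  4  5  6  6  7  7  7
 T  0  1  2  3  4  5  6  6  7  7  7
 G  0  1  2  3  4  5  6  7  7  8  8
 G  0  1  2  3  4  5  6  7  7  8  8
dp[11][10] = 8. One LCS (by backtracking along matches): ATGCTACG.

8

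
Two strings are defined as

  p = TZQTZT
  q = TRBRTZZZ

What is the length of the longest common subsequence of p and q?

One common subsequence of length 3: T at p[1]=q[5] → Z at p[2]=q[7] → Z at p[5]=q[8], and the DP table's final entry dp[6][8] is also 3, so no common subsequence is longer.

3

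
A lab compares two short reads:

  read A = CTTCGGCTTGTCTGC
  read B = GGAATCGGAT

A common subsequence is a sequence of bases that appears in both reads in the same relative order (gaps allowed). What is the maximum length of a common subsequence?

Let dp[i][j] be the LCS length of the first i bases of read A and the first j bases of read B. dp[i][j] = dp[i-1][j-1]+1 when the i-th and j-th bases match, else max(dp[i-1][j], dp[i][j-1]).
    ·  G  G  A  A  T  C  G  G  A  T
 ·  0  0  0  0  0  0  0  0  0  0  0
 C  0  0  0  0  0  0  1  1  1  1  1
 T  0  0  0  0  0  1  1  1  1  1  2
 T  0  0  0  0  0  1  1  1  1  1  2
 C  0  0  0  0  0  1  2  2  2  2  2
 G  0  1  1  1  1  1  2  3  3  3  3
 G  0  1  2  2  2  2  2  3  4  4  4
 C  0  1  2  2  2  2  3  3  4  4  4
 T  0  1  2  2  2  3  3  3  4  4  5
 T  0  1  2  2  2  3  3  3  4  4  5
 G  0  1  2  2  2  3  3  4  4  4  5
 T  0  1  2  2  2  3  3  4  4  4  5
 C  0  1  2  2  2  3  4  4  4  4  5
 T  0  1  2  2  2  3  4  4  4  4  5
 G  0  1  2  2  2  3  4  5  5  5  5
 C  0  1  2  2  2  3  4  5  5  5  5
dp[15][10] = 5. One LCS (by backtracking along matches): TCGGT.

5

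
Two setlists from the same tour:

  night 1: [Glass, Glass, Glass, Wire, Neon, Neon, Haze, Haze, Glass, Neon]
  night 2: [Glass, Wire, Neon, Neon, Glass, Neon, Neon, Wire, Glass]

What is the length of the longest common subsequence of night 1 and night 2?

Pick Glass (night 1 #3, night 2 #1) → Wire (night 1 #4, night 2 #2) → Neon (night 1 #5, night 2 #3) → Neon (night 1 #6, night 2 #4) → Glass (night 1 #9, night 2 #5) → Neon (night 1 #10, night 2 #7); all 6 songs appear in both, in order. The LCS DP gives dp[10][9] = 6, so this is optimal.

6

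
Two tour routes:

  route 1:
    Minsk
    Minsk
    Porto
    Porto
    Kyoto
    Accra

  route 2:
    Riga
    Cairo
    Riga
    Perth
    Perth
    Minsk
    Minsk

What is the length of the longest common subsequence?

2

Match Minsk at route 1[1]=route 2[6]; then Minsk at route 1[2]=route 2[7] — 2 stops in the same relative order in both, and the DP table's final entry dp[6][7] is also 2, so no common subsequence is longer.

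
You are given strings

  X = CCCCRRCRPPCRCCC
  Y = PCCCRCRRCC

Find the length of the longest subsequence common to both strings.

Pick C [2,2], then C [3,3], then C [4,4], then R [6,5], then C [7,6], then R [8,7], then R [12,8], then C [14,9], then C [15,10]; all 9 characters appear in both, in order. Since dp[15][10] = 9, nothing longer is possible.

9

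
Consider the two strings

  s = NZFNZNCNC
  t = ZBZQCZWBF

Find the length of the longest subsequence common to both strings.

Let dp[i][j] be the LCS length of the first i characters of s and the first j characters of t. dp[i][j] = dp[i-1][j-1]+1 when the i-th and j-th characters match, else max(dp[i-1][j], dp[i][j-1]).
    ·  Z  B  Z  Q  C  Z  W  B  F
 ·  0  0  0  0  0  0  0  0  0  0
 N  0  0  0  0  0  0  0  0  0  0
 Z  0  1  1  1  1  1  1  1  1  1
 F  0  1  1  1  1  1  1  1  1  2
 N  0  1  1  1  1  1  1  1  1  2
 Z  0  1  1  2  2  2  2  2  2  2
 N  0  1  1  2  2  2  2  2  2  2
 C  0  1  1  2  2  3  3  3  3  3
 N  0  1  1  2  2  3  3  3  3  3
 C  0  1  1  2  2  3  3  3  3  3
dp[9][9] = 3. One LCS (by backtracking along matches): ZZC.

3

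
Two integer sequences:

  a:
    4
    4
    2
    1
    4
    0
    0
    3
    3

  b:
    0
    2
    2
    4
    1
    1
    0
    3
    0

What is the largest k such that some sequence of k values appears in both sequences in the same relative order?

4

Taking 4 at a[1]=b[4]; then 1 at a[4]=b[6]; then 0 at a[6]=b[7]; then 0 at a[7]=b[9] gives a common subsequence of length 4. The LCS DP gives dp[9][9] = 4, so this is optimal.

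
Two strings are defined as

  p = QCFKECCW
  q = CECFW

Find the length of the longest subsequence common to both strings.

4

Pick C [2,1]; then E [5,2]; then C [6,3]; then W [8,5]; all 4 characters appear in both, in order. Since dp[8][5] = 4, nothing longer is possible.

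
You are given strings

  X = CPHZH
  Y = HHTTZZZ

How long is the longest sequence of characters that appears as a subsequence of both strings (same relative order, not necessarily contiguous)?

One common subsequence of length 2: H at X[3]=Y[2] → Z at X[4]=Y[7]. Since dp[5][7] = 2, nothing longer is possible.

2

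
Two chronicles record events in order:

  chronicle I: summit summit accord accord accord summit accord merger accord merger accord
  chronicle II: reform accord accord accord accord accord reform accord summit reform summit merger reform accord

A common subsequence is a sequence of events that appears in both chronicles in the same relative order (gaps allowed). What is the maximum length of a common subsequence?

7

Match accord (chronicle I #3, chronicle II #3), accord (chronicle I #4, chronicle II #4), accord (chronicle I #5, chronicle II #5), accord (chronicle I #7, chronicle II #6), accord (chronicle I #9, chronicle II #8), merger (chronicle I #10, chronicle II #12), accord (chronicle I #11, chronicle II #14) — 7 events in the same relative order in both. The LCS DP gives dp[11][14] = 7, so this is optimal.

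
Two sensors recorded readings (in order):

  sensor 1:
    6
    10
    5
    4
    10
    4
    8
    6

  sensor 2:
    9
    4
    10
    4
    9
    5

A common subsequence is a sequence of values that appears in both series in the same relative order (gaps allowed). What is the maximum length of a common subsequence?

Pick 4 at sensor 1[4]=sensor 2[2] → 10 at sensor 1[5]=sensor 2[3] → 4 at sensor 1[6]=sensor 2[4]; all 3 values appear in both, in order. Since dp[8][6] = 3, nothing longer is possible.

3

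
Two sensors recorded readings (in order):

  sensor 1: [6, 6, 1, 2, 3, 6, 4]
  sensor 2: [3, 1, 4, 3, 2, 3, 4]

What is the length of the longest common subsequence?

4

Let dp[i][j] be the LCS length of the first i values of sensor 1 and the first j values of sensor 2. dp[i][j] = dp[i-1][j-1]+1 when the i-th and j-th values match, else max(dp[i-1][j], dp[i][j-1]).
    ·  3  1  4  3  2  3  4
 ·  0  0  0  0  0  0  0  0
 6  0  0  0  0  0  0  0  0
 6  0  0  0  0  0  0  0  0
 1  0  0  1  1  1  1  1  1
 2  0  0  1  1  1  2  2  2
 3  0  1  1  1  2  2  3  3
 6  0  1  1  1  2  2  3  3
 4  0  1  1  2  2  2  3  4
dp[7][7] = 4. One LCS (by backtracking along matches): 1, 2, 3, 4.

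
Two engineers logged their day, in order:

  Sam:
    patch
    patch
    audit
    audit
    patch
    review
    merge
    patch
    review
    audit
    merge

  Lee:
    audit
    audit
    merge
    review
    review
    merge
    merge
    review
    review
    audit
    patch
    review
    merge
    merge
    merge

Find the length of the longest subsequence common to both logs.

7

Taking audit at Sam[3]=Lee[1], then audit at Sam[4]=Lee[2], then review at Sam[6]=Lee[5], then merge at Sam[7]=Lee[7], then patch at Sam[8]=Lee[11], then review at Sam[9]=Lee[12], then merge at Sam[11]=Lee[15] gives a common subsequence of length 7. dp[11][15] = 7 confirms this is the maximum.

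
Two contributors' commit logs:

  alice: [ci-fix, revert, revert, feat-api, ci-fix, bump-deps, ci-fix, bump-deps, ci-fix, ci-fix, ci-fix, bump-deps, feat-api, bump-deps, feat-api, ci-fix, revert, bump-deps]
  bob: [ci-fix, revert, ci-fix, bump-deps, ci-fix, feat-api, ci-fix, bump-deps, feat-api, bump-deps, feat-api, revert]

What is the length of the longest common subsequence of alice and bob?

11

One common subsequence of length 11: ci-fix [1,1], then revert [3,2], then ci-fix [5,3], then bump-deps [6,4], then ci-fix [7,5], then ci-fix [11,7], then bump-deps [12,8], then feat-api [13,9], then bump-deps [14,10], then feat-api [15,11], then revert [17,12]. The LCS DP gives dp[18][12] = 11, so this is optimal.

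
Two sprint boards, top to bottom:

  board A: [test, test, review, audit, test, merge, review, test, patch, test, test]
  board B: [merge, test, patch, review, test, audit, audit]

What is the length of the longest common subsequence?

4

One common subsequence of length 4: merge [6,1]; then test [8,2]; then patch [9,3]; then test [10,5]. Since dp[11][7] = 4, nothing longer is possible.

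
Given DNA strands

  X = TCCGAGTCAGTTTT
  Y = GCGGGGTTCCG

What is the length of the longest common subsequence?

One common subsequence of length 6: C [2,2], then G [4,5], then G [6,6], then T [7,8], then C [8,10], then G [10,11]. Since dp[14][11] = 6, nothing longer is possible.

6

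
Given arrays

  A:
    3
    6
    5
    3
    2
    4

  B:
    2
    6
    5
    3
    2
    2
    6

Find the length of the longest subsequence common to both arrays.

Taking 6 at A[2]=B[2]; then 5 at A[3]=B[3]; then 3 at A[4]=B[4]; then 2 at A[5]=B[6] gives a common subsequence of length 4. The LCS DP gives dp[6][7] = 4, so this is optimal.

4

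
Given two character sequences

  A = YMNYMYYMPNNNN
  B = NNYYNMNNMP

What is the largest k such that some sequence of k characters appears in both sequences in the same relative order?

Taking N (A #3, B #2), then Y (A #4, B #3), then Y (A #6, B #4), then M (A #8, B #6), then N (A #10, B #7), then N (A #11, B #8) gives a common subsequence of length 6. Since dp[13][10] = 6, nothing longer is possible.

6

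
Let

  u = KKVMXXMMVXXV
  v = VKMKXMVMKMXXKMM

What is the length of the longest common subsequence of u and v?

8

Taking K at u[1]=v[2], K at u[2]=v[4], V at u[3]=v[7], M at u[4]=v[10], X at u[5]=v[11], X at u[6]=v[12], M at u[7]=v[14], M at u[8]=v[15] gives a common subsequence of length 8. The LCS DP gives dp[12][15] = 8, so this is optimal.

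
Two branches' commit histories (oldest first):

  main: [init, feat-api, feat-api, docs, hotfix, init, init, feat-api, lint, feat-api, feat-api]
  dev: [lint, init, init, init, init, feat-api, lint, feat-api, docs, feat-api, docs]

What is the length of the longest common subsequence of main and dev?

7

Pick init [1,3], init [6,4], init [7,5], feat-api [8,6], lint [9,7], feat-api [10,8], feat-api [11,10]; all 7 commits appear in both, in order. dp[11][11] = 7 confirms this is the maximum.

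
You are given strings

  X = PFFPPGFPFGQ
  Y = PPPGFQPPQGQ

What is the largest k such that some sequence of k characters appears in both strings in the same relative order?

8

Pick P (X #1, Y #1), then P (X #4, Y #2), then P (X #5, Y #3), then G (X #6, Y #4), then F (X #7, Y #5), then P (X #8, Y #8), then G (X #10, Y #10), then Q (X #11, Y #11); all 8 characters appear in both, in order. dp[11][11] = 8 confirms this is the maximum.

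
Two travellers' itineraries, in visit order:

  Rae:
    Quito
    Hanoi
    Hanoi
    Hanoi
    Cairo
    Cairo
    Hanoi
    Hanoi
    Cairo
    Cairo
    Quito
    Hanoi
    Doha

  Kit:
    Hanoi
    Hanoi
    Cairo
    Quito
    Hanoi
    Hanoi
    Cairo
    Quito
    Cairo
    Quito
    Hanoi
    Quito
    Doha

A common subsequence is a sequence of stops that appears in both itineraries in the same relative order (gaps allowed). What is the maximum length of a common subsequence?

10

Taking Hanoi [3,1]; then Hanoi [4,2]; then Cairo [5,3]; then Hanoi [7,5]; then Hanoi [8,6]; then Cairo [9,7]; then Cairo [10,9]; then Quito [11,10]; then Hanoi [12,11]; then Doha [13,13] gives a common subsequence of length 10. Since dp[13][13] = 10, nothing longer is possible.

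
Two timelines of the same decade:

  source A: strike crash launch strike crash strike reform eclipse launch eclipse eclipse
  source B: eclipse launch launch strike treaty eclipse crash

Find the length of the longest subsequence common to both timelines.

3

Taking launch (source A #3, source B #3); then strike (source A #4, source B #4); then crash (source A #5, source B #7) gives a common subsequence of length 3. dp[11][7] = 3 confirms this is the maximum.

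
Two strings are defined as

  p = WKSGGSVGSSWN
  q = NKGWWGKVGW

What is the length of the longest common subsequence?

Let dp[i][j] be the LCS length of the first i characters of p and the first j characters of q. dp[i][j] = dp[i-1][j-1]+1 when the i-th and j-th characters match, else max(dp[i-1][j], dp[i][j-1]).
    ·  N  K  G  W  W  G  K  V  G  W
 ·  0  0  0  0  0  0  0  0  0  0  0
 W  0  0  0  0  1  1  1  1  1  1  1
 K  0  0  1  1  1  1  1  2  2  2  2
 S  0  0  1  1  1  1  1  2  2  2  2
 G  0  0  1  2  2  2  2  2  2  3  3
 G  0  0  1  2  2  2  3  3  3  3  3
 S  0  0  1  2  2  2  3  3  3  3  3
 V  0  0  1  2  2  2  3  3  4  4  4
 G  0  0  1  2  2  2  3  3  4  5  5
 S  0  0  1  2  2  2  3  3  4  5  5
 S  0  0  1  2  2  2  3  3  4  5  5
 W  0  0  1  2  3  3  3  3  4  5  6
 N  0  1  1  2  3  3  3  3  4  5  6
dp[12][10] = 6. One LCS (by backtracking along matches): KGGVGW.

6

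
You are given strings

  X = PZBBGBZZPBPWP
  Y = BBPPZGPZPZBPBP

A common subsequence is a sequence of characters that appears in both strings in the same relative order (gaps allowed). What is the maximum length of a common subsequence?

8

Taking P [1,4]; then Z [2,5]; then G [5,6]; then Z [7,8]; then Z [8,10]; then P [9,12]; then B [10,13]; then P [13,14] gives a common subsequence of length 8. dp[13][14] = 8 confirms this is the maximum.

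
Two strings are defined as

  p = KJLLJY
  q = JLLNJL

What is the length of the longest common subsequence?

4

Let dp[i][j] be the LCS length of the first i characters of p and the first j characters of q. dp[i][j] = dp[i-1][j-1]+1 when the i-th and j-th characters match, else max(dp[i-1][j], dp[i][j-1]).
    ·  J  L  L  N  J  L
 ·  0  0  0  0  0  0  0
 K  0  0  0  0  0  0  0
 J  0  1  1  1  1  1  1
 L  0  1  2  2  2  2  2
 L  0  1  2  3  3  3  3
 J  0  1  2  3  3  4  4
 Y  0  1  2  3  3  4  4
dp[6][6] = 4. One LCS (by backtracking along matches): JLLJ.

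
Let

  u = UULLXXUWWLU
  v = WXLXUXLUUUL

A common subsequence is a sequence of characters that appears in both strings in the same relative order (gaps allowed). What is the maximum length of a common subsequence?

5

Match L (u #4, v #3), X (u #5, v #4), X (u #6, v #6), U (u #7, v #10), L (u #10, v #11) — 5 characters in the same relative order in both. dp[11][11] = 5 confirms this is the maximum.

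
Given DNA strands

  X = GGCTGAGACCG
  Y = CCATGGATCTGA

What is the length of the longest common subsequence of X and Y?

7

Let dp[i][j] be the LCS length of the first i bases of X and the first j bases of Y. dp[i][j] = dp[i-1][j-1]+1 when the i-th and j-th bases match, else max(dp[i-1][j], dp[i][j-1]).
    ·  C  C  A  T  G  G  A  T  C  T  G  A
 ·  0  0  0  0  0  0  0  0  0  0  0  0  0
 G  0  0  0  0  0  1  1  1  1  1  1  1  1
 G  0  0  0  0  0  1  2  2  2  2  2  2  2
 C  0  1  1  1  1  1  2  2  2  3  3  3  3
 T  0  1  1  1  2  2  2  2  3  3  4  4  4
 G  0  1  1  1  2  3  3  3  3  3  4  5  5
 A  0  1  1  2  2  3  3  4  4  4  4  5  6
 G  0  1  1  2  2  3  4  4  4  4  4  5  6
 A  0  1  1  2  2  3  4  5  5  5  5  5  6
 C  0  1  2  2  2  3  4  5  5  6  6  6  6
 C  0  1  2  2  2  3  4  5  5  6  6  6  6
 G  0  1  2  2  2  3  4  5  5  6  6  7  7
dp[11][12] = 7. One LCS (by backtracking along matches): CTGGACG.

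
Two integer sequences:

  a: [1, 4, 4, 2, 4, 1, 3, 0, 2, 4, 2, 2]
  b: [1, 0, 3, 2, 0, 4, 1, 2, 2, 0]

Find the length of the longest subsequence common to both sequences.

Taking 1 [1,1]; then 2 [4,4]; then 4 [5,6]; then 1 [6,7]; then 2 [9,8]; then 2 [11,9] gives a common subsequence of length 6. The LCS DP gives dp[12][10] = 6, so this is optimal.

6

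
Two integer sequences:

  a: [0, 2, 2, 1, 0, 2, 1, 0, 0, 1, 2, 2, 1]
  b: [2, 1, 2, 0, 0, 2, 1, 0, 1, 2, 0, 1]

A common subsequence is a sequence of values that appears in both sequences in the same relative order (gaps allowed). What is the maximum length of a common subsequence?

9

Pick 2 (a #2, b #1), 2 (a #3, b #3), 0 (a #5, b #5), 2 (a #6, b #6), 1 (a #7, b #7), 0 (a #9, b #8), 1 (a #10, b #9), 2 (a #11, b #10), 1 (a #13, b #12); all 9 values appear in both, in order. dp[13][12] = 9 confirms this is the maximum.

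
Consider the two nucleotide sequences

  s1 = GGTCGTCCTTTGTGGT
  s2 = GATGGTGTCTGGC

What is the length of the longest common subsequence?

9

Taking G at s1[1]=s2[4] → G at s1[2]=s2[5] → T at s1[3]=s2[6] → G at s1[5]=s2[7] → T at s1[6]=s2[8] → C at s1[8]=s2[9] → T at s1[11]=s2[10] → G at s1[12]=s2[11] → G at s1[14]=s2[12] gives a common subsequence of length 9. Since dp[16][13] = 9, nothing longer is possible.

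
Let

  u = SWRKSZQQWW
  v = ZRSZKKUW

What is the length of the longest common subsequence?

Match R [3,2]; then S [5,3]; then Z [6,4]; then W [10,8] — 4 characters in the same relative order in both, and the DP table's final entry dp[10][8] is also 4, so no common subsequence is longer.

4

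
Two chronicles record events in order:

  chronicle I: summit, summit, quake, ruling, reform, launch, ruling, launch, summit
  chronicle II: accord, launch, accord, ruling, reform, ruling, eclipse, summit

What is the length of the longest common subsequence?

4

Taking ruling (chronicle I #4, chronicle II #4) → reform (chronicle I #5, chronicle II #5) → ruling (chronicle I #7, chronicle II #6) → summit (chronicle I #9, chronicle II #8) gives a common subsequence of length 4. Since dp[9][8] = 4, nothing longer is possible.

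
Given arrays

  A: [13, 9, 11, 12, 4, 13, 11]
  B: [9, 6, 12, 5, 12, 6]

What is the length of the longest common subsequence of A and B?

2

Let dp[i][j] be the LCS length of the first i values of A and the first j values of B. dp[i][j] = dp[i-1][j-1]+1 when the i-th and j-th values match, else max(dp[i-1][j], dp[i][j-1]).
    ·  9  6 12  5 12  6
 ·  0  0  0  0  0  0  0
13  0  0  0  0  0  0  0
 9  0  1  1  1  1  1  1
11  0  1  1  1  1  1  1
12  0  1  1  2  2  2  2
 4  0  1  1  2  2  2  2
13  0  1  1  2  2  2  2
11  0  1  1  2  2  2  2
dp[7][6] = 2. One LCS (by backtracking along matches): 9, 12.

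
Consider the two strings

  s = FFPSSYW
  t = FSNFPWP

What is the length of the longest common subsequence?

One common subsequence of length 4: F [1,1]; then F [2,4]; then P [3,5]; then W [7,6]. dp[7][7] = 4 confirms this is the maximum.

4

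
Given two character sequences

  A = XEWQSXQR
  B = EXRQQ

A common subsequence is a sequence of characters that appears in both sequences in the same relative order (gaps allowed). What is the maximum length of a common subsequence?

3

Let dp[i][j] be the LCS length of the first i characters of A and the first j characters of B. dp[i][j] = dp[i-1][j-1]+1 when the i-th and j-th characters match, else max(dp[i-1][j], dp[i][j-1]).
    ·  E  X  R  Q  Q
 ·  0  0  0  0  0  0
 X  0  0  1  1  1  1
 E  0  1  1  1  1  1
 W  0  1  1  1  1  1
 Q  0  1  1  1  2  2
 S  0  1  1  1  2  2
 X  0  1  2  2  2  2
 Q  0  1  2  2  3  3
 R  0  1  2  3  3  3
dp[8][5] = 3. One LCS (by backtracking along matches): XQQ.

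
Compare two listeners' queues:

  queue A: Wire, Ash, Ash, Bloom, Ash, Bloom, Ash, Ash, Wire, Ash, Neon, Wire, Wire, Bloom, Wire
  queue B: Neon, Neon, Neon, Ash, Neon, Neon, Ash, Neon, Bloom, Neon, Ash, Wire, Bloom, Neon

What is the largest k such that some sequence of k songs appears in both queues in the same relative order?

6

Match Ash at queue A[2]=queue B[4]; then Ash at queue A[3]=queue B[7]; then Bloom at queue A[4]=queue B[9]; then Ash at queue A[5]=queue B[11]; then Bloom at queue A[6]=queue B[13]; then Neon at queue A[11]=queue B[14] — 6 songs in the same relative order in both, and the DP table's final entry dp[15][14] is also 6, so no common subsequence is longer.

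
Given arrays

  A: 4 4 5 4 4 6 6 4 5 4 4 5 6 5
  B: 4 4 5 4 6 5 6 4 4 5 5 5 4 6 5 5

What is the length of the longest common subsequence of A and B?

11

Match 4 [1,1]; then 4 [2,2]; then 5 [3,3]; then 4 [5,4]; then 6 [6,5]; then 6 [7,7]; then 4 [8,9]; then 5 [9,12]; then 4 [10,13]; then 5 [12,15]; then 5 [14,16] — 11 values in the same relative order in both. dp[14][16] = 11 confirms this is the maximum.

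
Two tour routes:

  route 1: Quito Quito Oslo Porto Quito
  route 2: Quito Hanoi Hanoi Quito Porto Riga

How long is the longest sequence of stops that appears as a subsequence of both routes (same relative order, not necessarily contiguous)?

One common subsequence of length 3: Quito [1,1], Quito [2,4], Porto [4,5]. The LCS DP gives dp[5][6] = 3, so this is optimal.

3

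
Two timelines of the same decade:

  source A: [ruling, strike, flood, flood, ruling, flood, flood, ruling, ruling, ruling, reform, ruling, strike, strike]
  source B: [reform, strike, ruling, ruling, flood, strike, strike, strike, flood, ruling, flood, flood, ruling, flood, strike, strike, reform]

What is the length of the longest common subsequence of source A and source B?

9

Match ruling [1,4] → strike [2,8] → flood [4,9] → ruling [5,10] → flood [6,11] → flood [7,12] → ruling [8,13] → strike [13,15] → strike [14,16] — 9 events in the same relative order in both, and the DP table's final entry dp[14][17] is also 9, so no common subsequence is longer.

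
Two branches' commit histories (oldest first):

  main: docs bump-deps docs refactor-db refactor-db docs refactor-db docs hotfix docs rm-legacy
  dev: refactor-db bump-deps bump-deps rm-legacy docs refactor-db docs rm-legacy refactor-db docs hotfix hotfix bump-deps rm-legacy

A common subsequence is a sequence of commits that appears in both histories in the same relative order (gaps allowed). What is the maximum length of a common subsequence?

Taking bump-deps (main #2, dev #3) → docs (main #3, dev #5) → refactor-db (main #5, dev #6) → docs (main #6, dev #7) → refactor-db (main #7, dev #9) → docs (main #8, dev #10) → hotfix (main #9, dev #12) → rm-legacy (main #11, dev #14) gives a common subsequence of length 8, and the DP table's final entry dp[11][14] is also 8, so no common subsequence is longer.

8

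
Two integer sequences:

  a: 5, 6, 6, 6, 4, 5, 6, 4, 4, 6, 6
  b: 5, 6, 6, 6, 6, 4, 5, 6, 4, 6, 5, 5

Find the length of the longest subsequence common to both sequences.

9

Taking 5 (a #1, b #1); then 6 (a #2, b #3); then 6 (a #3, b #4); then 6 (a #4, b #5); then 4 (a #5, b #6); then 5 (a #6, b #7); then 6 (a #7, b #8); then 4 (a #9, b #9); then 6 (a #10, b #10) gives a common subsequence of length 9. dp[11][12] = 9 confirms this is the maximum.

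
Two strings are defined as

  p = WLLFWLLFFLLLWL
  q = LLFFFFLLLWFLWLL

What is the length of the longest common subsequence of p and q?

10

One common subsequence of length 10: L [2,1], then L [3,2], then F [4,4], then F [8,5], then F [9,6], then L [10,8], then L [11,9], then L [12,12], then W [13,13], then L [14,15]. Since dp[14][15] = 10, nothing longer is possible.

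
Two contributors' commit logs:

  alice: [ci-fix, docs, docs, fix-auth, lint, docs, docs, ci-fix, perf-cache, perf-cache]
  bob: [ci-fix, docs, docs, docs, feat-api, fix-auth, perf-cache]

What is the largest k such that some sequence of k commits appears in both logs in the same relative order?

Match ci-fix at alice[1]=bob[1], docs at alice[2]=bob[3], docs at alice[3]=bob[4], fix-auth at alice[4]=bob[6], perf-cache at alice[10]=bob[7] — 5 commits in the same relative order in both. dp[10][7] = 5 confirms this is the maximum.

5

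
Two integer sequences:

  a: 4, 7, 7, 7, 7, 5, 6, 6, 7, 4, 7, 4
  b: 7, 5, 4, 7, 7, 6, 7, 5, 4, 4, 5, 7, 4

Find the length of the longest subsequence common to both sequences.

Taking 4 [1,3], 7 [2,4], 7 [3,5], 7 [5,7], 5 [6,8], 4 [10,10], 7 [11,12], 4 [12,13] gives a common subsequence of length 8. Since dp[12][13] = 8, nothing longer is possible.

8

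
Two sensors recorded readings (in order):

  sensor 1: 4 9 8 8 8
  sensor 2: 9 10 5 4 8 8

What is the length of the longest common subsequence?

One common subsequence of length 3: 4 at sensor 1[1]=sensor 2[4], then 8 at sensor 1[4]=sensor 2[5], then 8 at sensor 1[5]=sensor 2[6]. The LCS DP gives dp[5][6] = 3, so this is optimal.

3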